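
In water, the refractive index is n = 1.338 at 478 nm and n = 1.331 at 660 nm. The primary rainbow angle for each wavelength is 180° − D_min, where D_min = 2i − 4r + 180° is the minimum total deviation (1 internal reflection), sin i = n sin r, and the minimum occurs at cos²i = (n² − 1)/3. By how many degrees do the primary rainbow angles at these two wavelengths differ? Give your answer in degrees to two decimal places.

1.01°

At 478 nm (n = 1.338): cos²i = 0.26341 → i = 59.120°, r = 39.899°, D_min = 138.643°, rainbow angle = 41.357°.
At 660 nm (n = 1.331): cos²i = 0.25719 → i = 59.527°, r = 40.356°, D_min = 137.630°, rainbow angle = 42.370°.
Angular width = |41.357° − 42.370°| = 1.013°.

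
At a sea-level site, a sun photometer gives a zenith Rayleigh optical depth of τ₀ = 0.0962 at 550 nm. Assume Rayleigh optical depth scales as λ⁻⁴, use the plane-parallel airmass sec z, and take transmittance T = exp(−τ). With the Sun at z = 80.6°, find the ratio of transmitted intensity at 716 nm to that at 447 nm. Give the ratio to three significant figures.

3.14

Airmass: sec 80.6° = 6.1227.
τ(716 nm) = 0.0962 × (550/716)⁴ × 6.1227 = 0.0962 × 0.3482 × 6.1227 = 0.2051.
τ(447 nm) = 0.0962 × (550/447)⁴ × 6.1227 = 0.0962 × 2.2920 × 6.1227 = 1.3500.
T(716)/T(447) = exp(τ_B − τ_A) = exp(1.1449) = 3.1423.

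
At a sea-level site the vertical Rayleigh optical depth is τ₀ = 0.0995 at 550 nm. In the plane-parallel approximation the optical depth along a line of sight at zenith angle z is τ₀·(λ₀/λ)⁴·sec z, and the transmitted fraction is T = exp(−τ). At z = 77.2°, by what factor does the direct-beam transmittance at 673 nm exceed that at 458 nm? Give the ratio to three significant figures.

2.08

Airmass: sec 77.2° = 4.5137.
τ(673 nm) = 0.0995 × (550/673)⁴ × 4.5137 = 0.0995 × 0.4461 × 4.5137 = 0.2003.
τ(458 nm) = 0.0995 × (550/458)⁴ × 4.5137 = 0.0995 × 2.0796 × 4.5137 = 0.9340.
T(673)/T(458) = exp(τ_B − τ_A) = exp(0.7337) = 2.0827.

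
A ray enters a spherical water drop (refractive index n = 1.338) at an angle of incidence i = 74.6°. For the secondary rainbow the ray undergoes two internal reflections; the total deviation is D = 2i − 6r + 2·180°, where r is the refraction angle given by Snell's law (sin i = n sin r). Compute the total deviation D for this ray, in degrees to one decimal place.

232.6°

sin r = sin 74.6° / 1.338 = 0.9641/1.338 = 0.7205; r = 46.10°.
D = 2·74.6° − 6·46.10° + 2·180° = 149.20° − 276.60° + 360° = 232.60°.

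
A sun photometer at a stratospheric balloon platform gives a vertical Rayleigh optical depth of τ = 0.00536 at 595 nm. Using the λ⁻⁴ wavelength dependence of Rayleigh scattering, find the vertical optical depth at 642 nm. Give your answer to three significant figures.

0.00395

τ(642 nm) = τ(595 nm) × (595/642)⁴ = 0.00536 × (0.9268)⁴ = 0.00536 × 0.7378 = 0.0040.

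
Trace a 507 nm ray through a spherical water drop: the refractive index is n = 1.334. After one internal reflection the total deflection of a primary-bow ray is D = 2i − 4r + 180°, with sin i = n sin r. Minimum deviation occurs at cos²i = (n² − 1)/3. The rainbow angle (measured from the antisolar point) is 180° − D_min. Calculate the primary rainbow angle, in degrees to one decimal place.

41.9°

cos²i = (1.77956 − 1)/3 = 0.25985; i = arccos(0.50976) = 59.352°.
sin r = sin 59.352°/1.334 = 0.64492; r = 40.159°.
D_min = 2·59.352° − 4·40.159° + 180° = 138.067°.
Rainbow angle = 180° − D_min = 41.933°.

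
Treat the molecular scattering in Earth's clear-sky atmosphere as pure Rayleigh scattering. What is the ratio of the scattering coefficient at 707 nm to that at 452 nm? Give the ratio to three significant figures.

Rayleigh scattering ∝ λ⁻⁴, so the ratio of coefficients is the inverse fourth power of the wavelength ratio.
σ(707)/σ(452) = (452/707)⁴ = (0.6393)⁴ = 0.1671.

0.167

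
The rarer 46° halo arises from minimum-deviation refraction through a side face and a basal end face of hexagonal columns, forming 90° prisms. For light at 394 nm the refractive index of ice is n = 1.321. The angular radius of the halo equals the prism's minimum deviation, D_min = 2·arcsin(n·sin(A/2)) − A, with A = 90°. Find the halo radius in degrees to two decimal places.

48.16°

n·sin(A/2) = 1.321 × sin 45° = 1.321 × 0.7071 = 0.9341.
D_min = 2·arcsin(0.9341) − 90° = 2 × 69.081° − 90° = 48.163°.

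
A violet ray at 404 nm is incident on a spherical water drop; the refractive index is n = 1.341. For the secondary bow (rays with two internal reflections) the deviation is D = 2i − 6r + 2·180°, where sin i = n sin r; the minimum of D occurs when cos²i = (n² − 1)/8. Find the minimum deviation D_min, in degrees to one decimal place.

233.0°

cos²i = (1.79828 − 1)/8 = 0.09979; i = arccos(0.31589) = 71.586°.
sin r = sin 71.586°/1.341 = 0.70753; r = 45.034°.
D_min = 2·71.586° − 6·45.034° + 360° = 232.966°.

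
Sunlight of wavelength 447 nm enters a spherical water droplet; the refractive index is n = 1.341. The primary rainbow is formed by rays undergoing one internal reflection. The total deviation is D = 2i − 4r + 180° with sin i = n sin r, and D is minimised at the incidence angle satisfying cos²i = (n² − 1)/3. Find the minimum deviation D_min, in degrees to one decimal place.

cos²i = (1.79828 − 1)/3 = 0.26609; i = arccos(0.51584) = 58.946°.
sin r = sin 58.946°/1.341 = 0.63884; r = 39.705°.
D_min = 2·58.946° − 4·39.705° + 180° = 139.071°.

139.1°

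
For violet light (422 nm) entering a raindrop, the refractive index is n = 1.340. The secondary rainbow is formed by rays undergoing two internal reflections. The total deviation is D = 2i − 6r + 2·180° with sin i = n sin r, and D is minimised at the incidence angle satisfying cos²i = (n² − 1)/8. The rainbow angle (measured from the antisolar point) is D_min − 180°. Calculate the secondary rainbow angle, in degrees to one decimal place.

52.7°

cos²i = (1.79560 − 1)/8 = 0.09945; i = arccos(0.31536) = 71.618°.
sin r = sin 71.618°/1.340 = 0.70819; r = 45.088°.
D_min = 2·71.618° − 6·45.088° + 360° = 232.709°.
Rainbow angle = D_min − 180° = 52.709°.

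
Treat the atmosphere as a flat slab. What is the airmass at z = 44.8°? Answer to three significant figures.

X = sec z = 1/cos 44.8° = 1/0.7096 = 1.4093.

1.41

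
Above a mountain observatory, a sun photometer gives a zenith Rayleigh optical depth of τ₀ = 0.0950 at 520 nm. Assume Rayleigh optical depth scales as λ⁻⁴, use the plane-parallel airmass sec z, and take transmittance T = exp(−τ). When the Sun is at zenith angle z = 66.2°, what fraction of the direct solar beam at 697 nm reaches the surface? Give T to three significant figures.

sec 66.2° = 2.4780.
τ = 0.0950 × (520/697)⁴ × 2.4780 = 0.0950 × 0.3098 × 2.4780 = 0.0729.
T = exp(−0.0729) = 0.9297.

0.930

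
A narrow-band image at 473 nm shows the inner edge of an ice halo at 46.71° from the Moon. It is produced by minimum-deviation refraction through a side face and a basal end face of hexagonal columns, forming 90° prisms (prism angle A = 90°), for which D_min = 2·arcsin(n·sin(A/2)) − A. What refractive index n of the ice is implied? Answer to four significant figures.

1.314

Rearranging: n = sin((D_min + A)/2) / sin(A/2).
(D_min + A)/2 = (46.71° + 90°)/2 = 68.355°.
n = sin 68.355° / sin 45° = 0.9295 / 0.7071 = 1.3145.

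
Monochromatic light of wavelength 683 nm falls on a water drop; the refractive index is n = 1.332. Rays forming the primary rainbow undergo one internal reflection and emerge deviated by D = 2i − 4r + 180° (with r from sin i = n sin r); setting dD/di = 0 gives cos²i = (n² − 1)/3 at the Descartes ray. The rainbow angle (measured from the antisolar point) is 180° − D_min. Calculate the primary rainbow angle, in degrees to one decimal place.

42.2°

cos²i = (1.77422 − 1)/3 = 0.25807; i = arccos(0.50801) = 59.469°.
sin r = sin 59.469°/1.332 = 0.64666; r = 40.290°.
D_min = 2·59.469° − 4·40.290° + 180° = 137.776°.
Rainbow angle = 180° − D_min = 42.224°.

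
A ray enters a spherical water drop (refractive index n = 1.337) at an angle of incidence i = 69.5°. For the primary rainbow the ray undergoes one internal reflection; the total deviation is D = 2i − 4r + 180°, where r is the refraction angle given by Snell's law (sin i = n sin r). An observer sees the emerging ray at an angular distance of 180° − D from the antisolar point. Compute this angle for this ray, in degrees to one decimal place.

sin r = sin 69.5° / 1.337 = 0.9367/1.337 = 0.7006; r = 44.47°.
D = 2·69.5° − 4·44.47° + 180° = 139.00° − 177.89° + 180° = 141.11°.
Angle from antisolar point = 180° − D = 38.89°.

38.9°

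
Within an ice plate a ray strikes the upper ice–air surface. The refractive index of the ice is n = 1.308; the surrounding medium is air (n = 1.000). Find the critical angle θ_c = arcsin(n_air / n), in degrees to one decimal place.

sin θ_c = n_air / n = 1.000 / 1.308 = 0.7645.
θ_c = arcsin(0.7645) = 49.86°.

49.9°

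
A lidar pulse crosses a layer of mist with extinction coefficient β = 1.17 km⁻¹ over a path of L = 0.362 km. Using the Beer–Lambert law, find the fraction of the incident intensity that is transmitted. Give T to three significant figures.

τ = β·L = 1.17 × 0.362 = 0.4235.
T = exp(−0.4235) = 0.6547.

0.655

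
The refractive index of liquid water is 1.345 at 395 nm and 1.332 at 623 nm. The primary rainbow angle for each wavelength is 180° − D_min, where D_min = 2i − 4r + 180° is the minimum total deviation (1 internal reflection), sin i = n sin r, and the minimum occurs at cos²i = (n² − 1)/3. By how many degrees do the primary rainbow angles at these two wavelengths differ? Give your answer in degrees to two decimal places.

1.86°

At 395 nm (n = 1.345): cos²i = 0.26967 → i = 58.715°, r = 39.448°, D_min = 139.635°, rainbow angle = 40.365°.
At 623 nm (n = 1.332): cos²i = 0.25807 → i = 59.469°, r = 40.290°, D_min = 137.776°, rainbow angle = 42.224°.
Angular width = |40.365° − 42.224°| = 1.859°.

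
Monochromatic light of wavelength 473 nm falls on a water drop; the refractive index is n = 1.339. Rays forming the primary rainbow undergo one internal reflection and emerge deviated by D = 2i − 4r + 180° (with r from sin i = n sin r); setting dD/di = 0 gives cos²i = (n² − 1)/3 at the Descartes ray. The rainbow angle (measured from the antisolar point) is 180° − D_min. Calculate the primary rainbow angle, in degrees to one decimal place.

cos²i = (1.79292 − 1)/3 = 0.26431; i = arccos(0.51411) = 59.062°.
sin r = sin 59.062°/1.339 = 0.64057; r = 39.834°.
D_min = 2·59.062° − 4·39.834° + 180° = 138.786°.
Rainbow angle = 180° − D_min = 41.214°.

41.2°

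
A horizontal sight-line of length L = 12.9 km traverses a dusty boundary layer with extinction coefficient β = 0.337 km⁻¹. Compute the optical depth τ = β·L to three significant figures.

τ = β·L = 0.337 × 12.9 = 4.3473.

4.35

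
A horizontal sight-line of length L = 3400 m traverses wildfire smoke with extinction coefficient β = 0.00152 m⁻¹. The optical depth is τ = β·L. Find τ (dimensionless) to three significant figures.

τ = β·L = 0.00152 × 3400 = 5.1680.

5.17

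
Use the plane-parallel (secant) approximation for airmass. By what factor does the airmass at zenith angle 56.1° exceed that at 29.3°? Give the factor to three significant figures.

1.56

X(56.1°)/X(29.3°) = sec 56.1° / sec 29.3° = cos 29.3° / cos 56.1° = 0.8721/0.5577 = 1.5636.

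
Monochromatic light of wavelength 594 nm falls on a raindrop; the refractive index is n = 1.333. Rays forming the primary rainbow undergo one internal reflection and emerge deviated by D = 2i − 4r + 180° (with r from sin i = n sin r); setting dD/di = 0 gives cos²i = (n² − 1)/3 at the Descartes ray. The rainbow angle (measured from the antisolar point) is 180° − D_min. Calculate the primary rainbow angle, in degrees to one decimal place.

42.1°

cos²i = (1.77689 − 1)/3 = 0.25896; i = arccos(0.50888) = 59.410°.
sin r = sin 59.410°/1.333 = 0.64579; r = 40.225°.
D_min = 2·59.410° − 4·40.225° + 180° = 137.922°.
Rainbow angle = 180° − D_min = 42.078°.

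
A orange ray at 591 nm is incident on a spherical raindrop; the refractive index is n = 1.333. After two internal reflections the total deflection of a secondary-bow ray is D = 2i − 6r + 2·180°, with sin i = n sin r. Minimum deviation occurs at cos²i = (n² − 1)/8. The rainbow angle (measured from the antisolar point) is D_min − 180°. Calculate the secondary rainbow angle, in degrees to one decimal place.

50.9°

cos²i = (1.77689 − 1)/8 = 0.09711; i = arccos(0.31163) = 71.843°.
sin r = sin 71.843°/1.333 = 0.71283; r = 45.466°.
D_min = 2·71.843° − 6·45.466° + 360° = 230.891°.
Rainbow angle = D_min − 180° = 50.891°.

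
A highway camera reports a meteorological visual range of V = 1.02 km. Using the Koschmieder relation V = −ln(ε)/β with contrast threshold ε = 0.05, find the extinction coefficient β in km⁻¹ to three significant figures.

β = −ln(0.05) / V = 2.996 / 1.02 = 2.9370 km⁻¹.

2.94 km⁻¹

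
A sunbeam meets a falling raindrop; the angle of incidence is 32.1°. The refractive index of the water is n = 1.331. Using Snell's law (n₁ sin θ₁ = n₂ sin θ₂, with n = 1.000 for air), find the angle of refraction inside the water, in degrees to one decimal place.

23.5°

Snell: sin θ_r = sin θ_i / n = sin 32.1° / 1.331 = 0.5314 / 1.331 = 0.3992.
θ_r = arcsin(0.3992) = 23.53°.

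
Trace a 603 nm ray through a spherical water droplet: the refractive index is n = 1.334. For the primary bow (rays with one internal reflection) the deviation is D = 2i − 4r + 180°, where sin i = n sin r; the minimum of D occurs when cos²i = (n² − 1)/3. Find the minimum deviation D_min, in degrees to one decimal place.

cos²i = (1.77956 − 1)/3 = 0.25985; i = arccos(0.50976) = 59.352°.
sin r = sin 59.352°/1.334 = 0.64492; r = 40.159°.
D_min = 2·59.352° − 4·40.159° + 180° = 138.067°.

138.1°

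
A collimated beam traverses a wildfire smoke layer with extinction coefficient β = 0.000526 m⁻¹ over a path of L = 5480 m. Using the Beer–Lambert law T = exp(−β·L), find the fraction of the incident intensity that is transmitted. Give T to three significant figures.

0.0560

τ = β·L = 0.000526 × 5480 = 2.8825.
T = exp(−2.8825) = 0.0560.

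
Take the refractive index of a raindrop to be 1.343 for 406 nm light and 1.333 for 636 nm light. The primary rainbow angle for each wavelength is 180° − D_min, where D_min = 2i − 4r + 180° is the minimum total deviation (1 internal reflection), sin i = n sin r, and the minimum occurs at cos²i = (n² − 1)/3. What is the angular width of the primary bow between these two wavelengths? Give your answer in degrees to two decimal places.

1.43°

At 406 nm (n = 1.343): cos²i = 0.26788 → i = 58.830°, r = 39.577°, D_min = 139.354°, rainbow angle = 40.646°.
At 636 nm (n = 1.333): cos²i = 0.25896 → i = 59.410°, r = 40.225°, D_min = 137.922°, rainbow angle = 42.078°.
Angular width = |40.646° − 42.078°| = 1.432°.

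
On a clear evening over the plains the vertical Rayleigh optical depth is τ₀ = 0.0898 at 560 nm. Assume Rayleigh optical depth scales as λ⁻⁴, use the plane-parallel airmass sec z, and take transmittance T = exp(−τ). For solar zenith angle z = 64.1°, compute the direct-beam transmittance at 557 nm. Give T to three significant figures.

0.811

sec 64.1° = 2.2894.
τ = 0.0898 × (560/557)⁴ × 2.2894 = 0.0898 × 1.0217 × 2.2894 = 0.2101.
T = exp(−0.2101) = 0.8105.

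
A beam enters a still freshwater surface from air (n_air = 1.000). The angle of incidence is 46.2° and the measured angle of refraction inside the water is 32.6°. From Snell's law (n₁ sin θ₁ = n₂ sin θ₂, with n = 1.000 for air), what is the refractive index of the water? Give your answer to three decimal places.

1.340

n = sin θ_i / sin θ_r = sin 46.2° / sin 32.6° = 0.7218 / 0.5388 = 1.3396.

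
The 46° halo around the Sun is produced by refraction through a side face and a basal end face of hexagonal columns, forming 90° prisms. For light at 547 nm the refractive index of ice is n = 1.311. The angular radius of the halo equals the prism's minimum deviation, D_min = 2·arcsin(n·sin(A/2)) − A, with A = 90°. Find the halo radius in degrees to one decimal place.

n·sin(A/2) = 1.311 × sin 45° = 1.311 × 0.7071 = 0.9270.
D_min = 2·arcsin(0.9270) − 90° = 2 × 67.974° − 90° = 45.949°.

45.9°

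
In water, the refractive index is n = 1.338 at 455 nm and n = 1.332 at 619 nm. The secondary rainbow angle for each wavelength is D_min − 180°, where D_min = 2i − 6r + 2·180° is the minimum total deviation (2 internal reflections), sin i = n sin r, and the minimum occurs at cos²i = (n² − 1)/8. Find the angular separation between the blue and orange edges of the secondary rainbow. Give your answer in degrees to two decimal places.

1.56°

At 455 nm (n = 1.338): cos²i = 0.09878 → i = 71.682°, r = 45.195°, D_min = 232.193°, rainbow angle = 52.193°.
At 619 nm (n = 1.332): cos²i = 0.09678 → i = 71.875°, r = 45.520°, D_min = 230.628°, rainbow angle = 50.628°.
Angular width = |52.193° − 50.628°| = 1.564°.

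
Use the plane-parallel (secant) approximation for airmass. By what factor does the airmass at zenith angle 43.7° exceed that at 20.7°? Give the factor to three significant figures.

1.29

X(43.7°)/X(20.7°) = sec 43.7° / sec 20.7° = cos 20.7° / cos 43.7° = 0.9354/0.7230 = 1.2939.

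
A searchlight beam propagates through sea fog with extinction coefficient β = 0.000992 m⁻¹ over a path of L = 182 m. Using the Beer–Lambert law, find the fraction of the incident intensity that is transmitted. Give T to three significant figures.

τ = β·L = 0.000992 × 182 = 0.1805.
T = exp(−0.1805) = 0.8348.

0.835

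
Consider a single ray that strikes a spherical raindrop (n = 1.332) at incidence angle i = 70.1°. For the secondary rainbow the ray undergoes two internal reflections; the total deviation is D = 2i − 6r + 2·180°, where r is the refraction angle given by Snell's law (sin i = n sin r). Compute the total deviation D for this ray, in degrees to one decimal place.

sin r = sin 70.1° / 1.332 = 0.9403/1.332 = 0.7059; r = 44.90°.
D = 2·70.1° − 6·44.90° + 2·180° = 140.20° − 269.42° + 360° = 230.78°.

230.8°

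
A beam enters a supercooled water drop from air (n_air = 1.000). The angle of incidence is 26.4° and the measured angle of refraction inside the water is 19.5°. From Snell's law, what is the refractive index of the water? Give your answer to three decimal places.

n = sin θ_i / sin θ_r = sin 26.4° / sin 19.5° = 0.4446 / 0.3338 = 1.3320.

1.332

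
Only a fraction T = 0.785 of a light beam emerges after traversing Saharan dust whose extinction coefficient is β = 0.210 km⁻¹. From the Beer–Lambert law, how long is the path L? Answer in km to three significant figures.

1.15 km

Beer–Lambert: T = exp(−βL) ⇒ L = −ln(T)/β = −ln(0.785)/0.210 = 0.2421/0.210 = 1.153 km.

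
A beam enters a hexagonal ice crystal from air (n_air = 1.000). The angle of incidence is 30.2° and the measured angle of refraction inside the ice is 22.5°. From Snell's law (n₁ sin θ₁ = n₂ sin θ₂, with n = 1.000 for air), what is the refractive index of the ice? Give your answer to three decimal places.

1.314

n = sin θ_i / sin θ_r = sin 30.2° / sin 22.5° = 0.5030 / 0.3827 = 1.3145.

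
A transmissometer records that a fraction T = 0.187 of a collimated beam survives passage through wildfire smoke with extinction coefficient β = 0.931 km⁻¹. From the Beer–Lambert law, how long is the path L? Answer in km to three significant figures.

1.80 km

Beer–Lambert: T = exp(−βL) ⇒ L = −ln(T)/β = −ln(0.187)/0.931 = 1.6766/0.931 = 1.801 km.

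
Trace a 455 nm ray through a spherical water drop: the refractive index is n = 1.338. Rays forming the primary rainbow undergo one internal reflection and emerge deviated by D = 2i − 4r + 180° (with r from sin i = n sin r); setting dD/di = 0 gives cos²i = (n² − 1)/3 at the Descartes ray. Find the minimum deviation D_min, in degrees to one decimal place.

138.6°

cos²i = (1.79024 − 1)/3 = 0.26341; i = arccos(0.51324) = 59.120°.
sin r = sin 59.120°/1.338 = 0.64144; r = 39.899°.
D_min = 2·59.120° − 4·39.899° + 180° = 138.643°.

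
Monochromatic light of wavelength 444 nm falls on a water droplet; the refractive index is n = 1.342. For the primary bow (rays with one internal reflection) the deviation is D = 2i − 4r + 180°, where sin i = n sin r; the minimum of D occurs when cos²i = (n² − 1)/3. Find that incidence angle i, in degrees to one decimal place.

cos²i = (1.342² − 1)/3 = (1.80096 − 1)/3 = 0.26699.
cos i = 0.51671, so i = 58.888°.

58.9°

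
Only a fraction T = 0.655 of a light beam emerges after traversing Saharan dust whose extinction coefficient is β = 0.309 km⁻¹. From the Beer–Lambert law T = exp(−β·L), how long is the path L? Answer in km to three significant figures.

1.37 km

Beer–Lambert: T = exp(−βL) ⇒ L = −ln(T)/β = −ln(0.655)/0.309 = 0.4231/0.309 = 1.369 km.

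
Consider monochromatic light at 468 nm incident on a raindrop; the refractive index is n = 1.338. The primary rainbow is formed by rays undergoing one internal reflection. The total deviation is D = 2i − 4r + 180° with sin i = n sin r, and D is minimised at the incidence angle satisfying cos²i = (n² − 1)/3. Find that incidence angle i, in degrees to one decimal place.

59.1°

cos²i = (1.338² − 1)/3 = (1.79024 − 1)/3 = 0.26341.
cos i = 0.51324, so i = 59.120°.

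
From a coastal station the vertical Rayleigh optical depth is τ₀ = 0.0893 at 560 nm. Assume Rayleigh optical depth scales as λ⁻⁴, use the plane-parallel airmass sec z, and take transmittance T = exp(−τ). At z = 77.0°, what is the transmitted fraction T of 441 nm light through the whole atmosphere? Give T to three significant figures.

0.356

sec 77.0° = 4.4454.
τ = 0.0893 × (560/441)⁴ × 4.4454 = 0.0893 × 2.6001 × 4.4454 = 1.0322.
T = exp(−1.0322) = 0.3562.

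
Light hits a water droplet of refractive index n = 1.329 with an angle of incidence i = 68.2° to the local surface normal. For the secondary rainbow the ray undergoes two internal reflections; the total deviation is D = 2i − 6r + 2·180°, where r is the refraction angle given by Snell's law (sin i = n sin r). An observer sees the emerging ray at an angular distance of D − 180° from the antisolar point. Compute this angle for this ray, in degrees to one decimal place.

sin r = sin 68.2° / 1.329 = 0.9285/1.329 = 0.6986; r = 44.32°.
D = 2·68.2° − 6·44.32° + 2·180° = 136.40° − 265.91° + 360° = 230.49°.
Angle from antisolar point = D − 180° = 50.49°.

50.5°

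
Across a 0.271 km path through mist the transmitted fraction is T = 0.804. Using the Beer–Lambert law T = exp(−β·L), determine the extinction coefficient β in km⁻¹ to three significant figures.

0.805 km⁻¹

Beer–Lambert: T = exp(−βL) ⇒ β = −ln(T)/L = −ln(0.804)/0.271 = 0.2182/0.271 = 0.805 km⁻¹.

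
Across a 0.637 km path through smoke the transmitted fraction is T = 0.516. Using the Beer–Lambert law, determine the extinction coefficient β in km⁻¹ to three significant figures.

Beer–Lambert: T = exp(−βL) ⇒ β = −ln(T)/L = −ln(0.516)/0.637 = 0.6616/0.637 = 1.039 km⁻¹.

1.04 km⁻¹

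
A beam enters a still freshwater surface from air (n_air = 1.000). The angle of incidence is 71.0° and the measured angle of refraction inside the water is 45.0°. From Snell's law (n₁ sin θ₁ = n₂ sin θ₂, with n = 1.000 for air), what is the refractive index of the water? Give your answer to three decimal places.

n = sin θ_i / sin θ_r = sin 71.0° / sin 45.0° = 0.9455 / 0.7071 = 1.3372.

1.337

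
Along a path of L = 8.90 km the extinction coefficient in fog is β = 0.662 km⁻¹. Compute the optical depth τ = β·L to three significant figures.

5.89

τ = β·L = 0.662 × 8.90 = 5.8918.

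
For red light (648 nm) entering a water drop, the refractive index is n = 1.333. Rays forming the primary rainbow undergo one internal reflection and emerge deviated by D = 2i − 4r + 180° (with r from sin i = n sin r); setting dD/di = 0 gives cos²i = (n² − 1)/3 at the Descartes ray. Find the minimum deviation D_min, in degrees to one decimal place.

137.9°

cos²i = (1.77689 − 1)/3 = 0.25896; i = arccos(0.50888) = 59.410°.
sin r = sin 59.410°/1.333 = 0.64579; r = 40.225°.
D_min = 2·59.410° − 4·40.225° + 180° = 137.922°.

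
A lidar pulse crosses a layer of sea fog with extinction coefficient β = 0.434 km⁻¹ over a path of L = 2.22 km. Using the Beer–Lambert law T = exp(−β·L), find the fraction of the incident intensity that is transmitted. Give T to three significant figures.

τ = β·L = 0.434 × 2.22 = 0.9635.
T = exp(−0.9635) = 0.3816.

0.382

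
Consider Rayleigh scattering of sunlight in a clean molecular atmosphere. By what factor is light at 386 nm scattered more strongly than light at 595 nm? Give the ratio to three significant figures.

Rayleigh scattering ∝ λ⁻⁴, so the ratio of coefficients is the inverse fourth power of the wavelength ratio.
σ(386)/σ(595) = (595/386)⁴ = (1.5415)⁴ = 5.646.

5.65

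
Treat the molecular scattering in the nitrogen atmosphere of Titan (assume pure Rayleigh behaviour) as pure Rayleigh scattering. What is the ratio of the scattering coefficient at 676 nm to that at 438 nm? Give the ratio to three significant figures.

0.176

Rayleigh scattering ∝ λ⁻⁴, so the ratio of coefficients is the inverse fourth power of the wavelength ratio.
σ(676)/σ(438) = (438/676)⁴ = (0.6479)⁴ = 0.1762.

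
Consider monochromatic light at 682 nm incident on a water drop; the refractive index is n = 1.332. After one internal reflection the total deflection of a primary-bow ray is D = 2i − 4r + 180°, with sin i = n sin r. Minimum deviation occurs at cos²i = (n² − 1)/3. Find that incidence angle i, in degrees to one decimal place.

59.5°

cos²i = (1.332² − 1)/3 = (1.77422 − 1)/3 = 0.25807.
cos i = 0.50801, so i = 59.469°.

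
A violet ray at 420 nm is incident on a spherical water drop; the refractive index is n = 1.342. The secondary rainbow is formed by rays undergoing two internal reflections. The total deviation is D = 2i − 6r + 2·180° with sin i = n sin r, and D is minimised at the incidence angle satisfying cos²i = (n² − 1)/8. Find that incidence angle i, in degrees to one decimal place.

cos²i = (1.342² − 1)/8 = (1.80096 − 1)/8 = 0.10012.
cos i = 0.31642, so i = 71.554°.

71.6°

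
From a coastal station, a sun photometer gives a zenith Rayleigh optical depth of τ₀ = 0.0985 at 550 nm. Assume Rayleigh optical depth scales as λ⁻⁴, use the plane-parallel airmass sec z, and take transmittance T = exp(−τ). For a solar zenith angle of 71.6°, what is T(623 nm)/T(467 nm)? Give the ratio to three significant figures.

1.51

Airmass: sec 71.6° = 3.1681.
τ(623 nm) = 0.0985 × (550/623)⁴ × 3.1681 = 0.0985 × 0.6074 × 3.1681 = 0.1896.
τ(467 nm) = 0.0985 × (550/467)⁴ × 3.1681 = 0.0985 × 1.9239 × 3.1681 = 0.6004.
T(623)/T(467) = exp(τ_B − τ_A) = exp(0.4108) = 1.5080.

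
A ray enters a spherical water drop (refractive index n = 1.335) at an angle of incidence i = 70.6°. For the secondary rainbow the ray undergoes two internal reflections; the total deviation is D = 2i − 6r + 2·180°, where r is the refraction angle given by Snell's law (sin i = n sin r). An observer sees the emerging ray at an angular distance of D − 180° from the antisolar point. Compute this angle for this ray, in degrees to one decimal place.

51.5°

sin r = sin 70.6° / 1.335 = 0.9432/1.335 = 0.7065; r = 44.95°.
D = 2·70.6° − 6·44.95° + 2·180° = 141.20° − 269.72° + 360° = 231.48°.
Angle from antisolar point = D − 180° = 51.48°.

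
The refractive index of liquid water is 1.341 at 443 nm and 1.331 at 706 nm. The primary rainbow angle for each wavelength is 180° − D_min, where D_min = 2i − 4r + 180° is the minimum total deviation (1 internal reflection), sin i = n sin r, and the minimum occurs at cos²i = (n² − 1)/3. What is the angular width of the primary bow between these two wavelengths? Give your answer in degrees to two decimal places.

At 443 nm (n = 1.341): cos²i = 0.26609 → i = 58.946°, r = 39.705°, D_min = 139.071°, rainbow angle = 40.929°.
At 706 nm (n = 1.331): cos²i = 0.25719 → i = 59.527°, r = 40.356°, D_min = 137.630°, rainbow angle = 42.370°.
Angular width = |40.929° − 42.370°| = 1.441°.

1.44°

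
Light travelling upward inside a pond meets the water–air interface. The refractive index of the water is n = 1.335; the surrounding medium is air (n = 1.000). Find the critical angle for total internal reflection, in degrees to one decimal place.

sin θ_c = n_air / n = 1.000 / 1.335 = 0.7491.
θ_c = arcsin(0.7491) = 48.51°.

48.5°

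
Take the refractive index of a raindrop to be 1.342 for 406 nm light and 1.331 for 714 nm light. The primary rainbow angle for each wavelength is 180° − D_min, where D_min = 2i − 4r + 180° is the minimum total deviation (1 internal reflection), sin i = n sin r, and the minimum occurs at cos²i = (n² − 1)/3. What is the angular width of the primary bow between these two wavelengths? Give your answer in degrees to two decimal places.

At 406 nm (n = 1.342): cos²i = 0.26699 → i = 58.888°, r = 39.641°, D_min = 139.213°, rainbow angle = 40.787°.
At 714 nm (n = 1.331): cos²i = 0.25719 → i = 59.527°, r = 40.356°, D_min = 137.630°, rainbow angle = 42.370°.
Angular width = |40.787° − 42.370°| = 1.583°.

1.58°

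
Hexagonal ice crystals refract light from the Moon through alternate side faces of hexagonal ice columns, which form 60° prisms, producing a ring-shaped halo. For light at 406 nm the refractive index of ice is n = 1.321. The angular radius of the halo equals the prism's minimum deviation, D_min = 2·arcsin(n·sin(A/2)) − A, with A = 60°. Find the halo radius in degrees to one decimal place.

22.7°

n·sin(A/2) = 1.321 × sin 30° = 1.321 × 0.5000 = 0.6605.
D_min = 2·arcsin(0.6605) − 60° = 2 × 41.338° − 60° = 22.676°.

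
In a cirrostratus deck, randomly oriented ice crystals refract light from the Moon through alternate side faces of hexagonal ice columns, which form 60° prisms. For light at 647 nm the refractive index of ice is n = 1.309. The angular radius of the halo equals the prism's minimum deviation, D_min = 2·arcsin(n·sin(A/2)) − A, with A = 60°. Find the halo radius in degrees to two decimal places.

21.76°

n·sin(A/2) = 1.309 × sin 30° = 1.309 × 0.5000 = 0.6545.
D_min = 2·arcsin(0.6545) − 60° = 2 × 40.882° − 60° = 21.763°.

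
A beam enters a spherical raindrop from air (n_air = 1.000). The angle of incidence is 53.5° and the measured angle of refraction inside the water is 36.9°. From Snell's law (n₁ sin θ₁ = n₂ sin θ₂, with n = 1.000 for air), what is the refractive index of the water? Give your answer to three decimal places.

n = sin θ_i / sin θ_r = sin 53.5° / sin 36.9° = 0.8039 / 0.6004 = 1.3388.

1.339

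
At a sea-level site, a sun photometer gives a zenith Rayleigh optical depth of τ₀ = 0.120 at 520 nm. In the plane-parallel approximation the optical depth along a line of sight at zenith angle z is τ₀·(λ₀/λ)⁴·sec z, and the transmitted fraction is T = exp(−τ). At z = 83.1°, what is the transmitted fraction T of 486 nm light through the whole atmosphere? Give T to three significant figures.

sec 83.1° = 8.3238.
τ = 0.120 × (520/486)⁴ × 8.3238 = 0.120 × 1.3106 × 8.3238 = 1.3091.
T = exp(−1.3091) = 0.2701.

0.270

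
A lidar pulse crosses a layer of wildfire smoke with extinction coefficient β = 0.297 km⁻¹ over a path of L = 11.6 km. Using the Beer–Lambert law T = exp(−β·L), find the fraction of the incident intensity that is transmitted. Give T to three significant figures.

0.0319

τ = β·L = 0.297 × 11.6 = 3.4452.
T = exp(−3.4452) = 0.0319.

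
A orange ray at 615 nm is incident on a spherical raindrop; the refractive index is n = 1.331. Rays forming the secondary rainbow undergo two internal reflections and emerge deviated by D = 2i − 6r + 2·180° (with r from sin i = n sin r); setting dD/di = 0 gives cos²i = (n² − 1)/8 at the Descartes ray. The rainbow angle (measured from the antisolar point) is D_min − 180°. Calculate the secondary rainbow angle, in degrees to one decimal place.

50.4°

cos²i = (1.77156 − 1)/8 = 0.09645; i = arccos(0.31056) = 71.907°.
sin r = sin 71.907°/1.331 = 0.71417; r = 45.575°.
D_min = 2·71.907° − 6·45.575° + 360° = 230.365°.
Rainbow angle = D_min − 180° = 50.365°.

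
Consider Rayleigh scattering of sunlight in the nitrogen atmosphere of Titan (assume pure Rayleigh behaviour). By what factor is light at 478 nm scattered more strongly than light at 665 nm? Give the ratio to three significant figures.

Rayleigh scattering ∝ λ⁻⁴, so the ratio of coefficients is the inverse fourth power of the wavelength ratio.
σ(478)/σ(665) = (665/478)⁴ = (1.3912)⁴ = 3.746.

3.75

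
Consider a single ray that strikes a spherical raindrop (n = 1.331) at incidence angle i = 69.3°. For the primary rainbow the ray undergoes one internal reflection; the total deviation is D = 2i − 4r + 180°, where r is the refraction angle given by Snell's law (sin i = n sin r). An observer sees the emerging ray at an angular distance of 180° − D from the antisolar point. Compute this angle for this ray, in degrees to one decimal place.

40.0°

sin r = sin 69.3° / 1.331 = 0.9354/1.331 = 0.7028; r = 44.65°.
D = 2·69.3° − 4·44.65° + 180° = 138.60° − 178.61° + 180° = 139.99°.
Angle from antisolar point = 180° − D = 40.01°.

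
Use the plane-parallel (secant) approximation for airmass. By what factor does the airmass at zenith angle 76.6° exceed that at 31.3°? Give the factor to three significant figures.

3.69

X(76.6°)/X(31.3°) = sec 76.6° / sec 31.3° = cos 31.3° / cos 76.6° = 0.8545/0.2317 = 3.6870.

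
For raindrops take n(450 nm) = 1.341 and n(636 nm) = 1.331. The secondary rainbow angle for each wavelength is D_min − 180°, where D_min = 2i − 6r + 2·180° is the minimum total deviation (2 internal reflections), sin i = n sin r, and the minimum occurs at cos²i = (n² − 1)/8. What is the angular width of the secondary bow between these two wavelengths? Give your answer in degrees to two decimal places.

At 450 nm (n = 1.341): cos²i = 0.09979 → i = 71.586°, r = 45.034°, D_min = 232.966°, rainbow angle = 52.966°.
At 636 nm (n = 1.331): cos²i = 0.09645 → i = 71.907°, r = 45.575°, D_min = 230.365°, rainbow angle = 50.365°.
Angular width = |52.966° − 50.365°| = 2.601°.

2.60°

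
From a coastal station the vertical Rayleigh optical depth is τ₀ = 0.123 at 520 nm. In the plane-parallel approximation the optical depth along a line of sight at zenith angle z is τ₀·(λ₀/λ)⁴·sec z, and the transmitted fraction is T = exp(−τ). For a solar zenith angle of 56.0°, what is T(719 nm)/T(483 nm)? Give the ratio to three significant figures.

Airmass: sec 56.0° = 1.7883.
τ(719 nm) = 0.123 × (520/719)⁴ × 1.7883 = 0.123 × 0.2736 × 1.7883 = 0.0602.
τ(483 nm) = 0.123 × (520/483)⁴ × 1.7883 = 0.123 × 1.3435 × 1.7883 = 0.2955.
T(719)/T(483) = exp(τ_B − τ_A) = exp(0.2353) = 1.2653.

1.27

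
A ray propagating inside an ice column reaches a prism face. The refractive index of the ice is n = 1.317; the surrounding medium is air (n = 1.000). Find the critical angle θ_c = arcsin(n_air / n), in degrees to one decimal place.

sin θ_c = n_air / n = 1.000 / 1.317 = 0.7593.
θ_c = arcsin(0.7593) = 49.40°.

49.4°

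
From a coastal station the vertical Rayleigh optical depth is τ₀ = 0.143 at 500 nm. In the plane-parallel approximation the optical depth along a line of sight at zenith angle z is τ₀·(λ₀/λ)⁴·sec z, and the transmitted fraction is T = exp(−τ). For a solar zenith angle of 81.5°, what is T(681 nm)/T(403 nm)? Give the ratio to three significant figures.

Airmass: sec 81.5° = 6.7655.
τ(681 nm) = 0.143 × (500/681)⁴ × 6.7655 = 0.143 × 0.2906 × 6.7655 = 0.2811.
τ(403 nm) = 0.143 × (500/403)⁴ × 6.7655 = 0.143 × 2.3695 × 6.7655 = 2.2924.
T(681)/T(403) = exp(τ_B − τ_A) = exp(2.0113) = 7.4728.

7.47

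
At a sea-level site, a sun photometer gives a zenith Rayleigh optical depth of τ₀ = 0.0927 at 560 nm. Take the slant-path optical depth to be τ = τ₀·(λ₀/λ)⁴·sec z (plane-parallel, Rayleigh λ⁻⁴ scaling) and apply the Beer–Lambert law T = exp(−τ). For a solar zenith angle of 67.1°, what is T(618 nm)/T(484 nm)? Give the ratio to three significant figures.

1.31

Airmass: sec 67.1° = 2.5699.
τ(618 nm) = 0.0927 × (560/618)⁴ × 2.5699 = 0.0927 × 0.6742 × 2.5699 = 0.1606.
τ(484 nm) = 0.0927 × (560/484)⁴ × 2.5699 = 0.0927 × 1.7921 × 2.5699 = 0.4269.
T(618)/T(484) = exp(τ_B − τ_A) = exp(0.2663) = 1.3052.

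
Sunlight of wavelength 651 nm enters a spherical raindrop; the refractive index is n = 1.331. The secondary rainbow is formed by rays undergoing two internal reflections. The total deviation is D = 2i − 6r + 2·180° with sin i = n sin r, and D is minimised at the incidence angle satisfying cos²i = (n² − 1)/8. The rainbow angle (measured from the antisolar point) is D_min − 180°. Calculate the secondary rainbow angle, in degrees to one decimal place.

cos²i = (1.77156 − 1)/8 = 0.09645; i = arccos(0.31056) = 71.907°.
sin r = sin 71.907°/1.331 = 0.71417; r = 45.575°.
D_min = 2·71.907° − 6·45.575° + 360° = 230.365°.
Rainbow angle = D_min − 180° = 50.365°.

50.4°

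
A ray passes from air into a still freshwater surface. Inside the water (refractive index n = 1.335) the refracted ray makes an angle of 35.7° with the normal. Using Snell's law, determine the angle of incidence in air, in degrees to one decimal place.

51.2°

Snell: sin θ_i = n · sin θ_r = 1.335 × sin 35.7° = 1.335 × 0.5835 = 0.7790.
θ_i = arcsin(0.7790) = 51.17°.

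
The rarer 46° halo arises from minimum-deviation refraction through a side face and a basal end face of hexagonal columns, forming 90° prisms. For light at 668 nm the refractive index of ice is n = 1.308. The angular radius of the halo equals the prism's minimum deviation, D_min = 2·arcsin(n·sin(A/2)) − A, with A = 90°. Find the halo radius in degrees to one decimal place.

n·sin(A/2) = 1.308 × sin 45° = 1.308 × 0.7071 = 0.9249.
D_min = 2·arcsin(0.9249) − 90° = 2 × 67.653° − 90° = 45.305°.

45.3°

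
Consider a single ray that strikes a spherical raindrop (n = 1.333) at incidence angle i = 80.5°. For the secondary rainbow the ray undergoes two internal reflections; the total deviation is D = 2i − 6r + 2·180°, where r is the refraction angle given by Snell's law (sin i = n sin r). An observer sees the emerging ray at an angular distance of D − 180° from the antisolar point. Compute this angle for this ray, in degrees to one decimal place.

54.7°

sin r = sin 80.5° / 1.333 = 0.9863/1.333 = 0.7399; r = 47.72°.
D = 2·80.5° − 6·47.72° + 2·180° = 161.00° − 286.34° + 360° = 234.66°.
Angle from antisolar point = D − 180° = 54.66°.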